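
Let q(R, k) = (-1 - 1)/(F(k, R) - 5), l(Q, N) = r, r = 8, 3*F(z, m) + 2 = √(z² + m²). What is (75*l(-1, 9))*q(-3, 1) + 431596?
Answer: 13386276/31 + 400*√10/31 ≈ 4.3186e+5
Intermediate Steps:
F(z, m) = -⅔ + √(m² + z²)/3 (F(z, m) = -⅔ + √(z² + m²)/3 = -⅔ + √(m² + z²)/3)
l(Q, N) = 8
q(R, k) = -2/(-17/3 + √(R² + k²)/3) (q(R, k) = (-1 - 1)/((-⅔ + √(R² + k²)/3) - 5) = -2/(-17/3 + √(R² + k²)/3))
(75*l(-1, 9))*q(-3, 1) + 431596 = (75*8)*(-6/(-17 + √((-3)² + 1²))) + 431596 = 600*(-6/(-17 + √(9 + 1))) + 431596 = 600*(-6/(-17 + √10)) + 431596 = -3600/(-17 + √10) + 431596 = 431596 - 3600/(-17 + √10)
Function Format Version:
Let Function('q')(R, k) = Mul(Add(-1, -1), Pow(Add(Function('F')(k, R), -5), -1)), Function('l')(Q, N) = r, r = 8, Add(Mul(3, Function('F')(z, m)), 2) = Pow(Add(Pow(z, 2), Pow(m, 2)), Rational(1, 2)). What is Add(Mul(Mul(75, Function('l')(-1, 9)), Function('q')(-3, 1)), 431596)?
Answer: Add(Rational(13386276, 31), Mul(Rational(400, 31), Pow(10, Rational(1, 2)))) ≈ 4.3186e+5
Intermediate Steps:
Function('F')(z, m) = Add(Rational(-2, 3), Mul(Rational(1, 3), Pow(Add(Pow(m, 2), Pow(z, 2)), Rational(1, 2)))) (Function('F')(z, m) = Add(Rational(-2, 3), Mul(Rational(1, 3), Pow(Add(Pow(z, 2), Pow(m, 2)), Rational(1, 2)))) = Add(Rational(-2, 3), Mul(Rational(1, 3), Pow(Add(Pow(m, 2), Pow(z, 2)), Rational(1, 2)))))
Function('l')(Q, N) = 8
Function('q')(R, k) = Mul(-2, Pow(Add(Rational(-17, 3), Mul(Rational(1, 3), Pow(Add(Pow(R, 2), Pow(k, 2)), Rational(1, 2)))), -1)) (Function('q')(R, k) = Mul(Add(-1, -1), Pow(Add(Add(Rational(-2, 3), Mul(Rational(1, 3), Pow(Add(Pow(R, 2), Pow(k, 2)), Rational(1, 2)))), -5), -1)) = Mul(-2, Pow(Add(Rational(-17, 3), Mul(Rational(1, 3), Pow(Add(Pow(R, 2), Pow(k, 2)), Rational(1, 2)))), -1)))
Add(Mul(Mul(75, Function('l')(-1, 9)), Function('q')(-3, 1)), 431596) = Add(Mul(Mul(75, 8), Mul(-6, Pow(Add(-17, Pow(Add(Pow(-3, 2), Pow(1, 2)), Rational(1, 2))), -1))), 431596) = Add(Mul(600, Mul(-6, Pow(Add(-17, Pow(Add(9, 1), Rational(1, 2))), -1))), 431596) = Add(Mul(600, Mul(-6, Pow(Add(-17, Pow(10, Rational(1, 2))), -1))), 431596) = Add(Mul(-3600, Pow(Add(-17, Pow(10, Rational(1, 2))), -1)), 431596) = Add(431596, Mul(-3600, Pow(Add(-17, Pow(10, Rational(1, 2))), -1)))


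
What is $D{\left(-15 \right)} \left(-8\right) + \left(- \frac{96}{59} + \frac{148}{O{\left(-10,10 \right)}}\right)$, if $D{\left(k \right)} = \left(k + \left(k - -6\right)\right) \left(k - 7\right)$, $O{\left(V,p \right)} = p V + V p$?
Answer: $- \frac{12467783}{2950} \approx -4226.4$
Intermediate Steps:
$O{\left(V,p \right)} = 2 V p$ ($O{\left(V,p \right)} = V p + V p = 2 V p$)
$D{\left(k \right)} = \left(-7 + k\right) \left(6 + 2 k\right)$ ($D{\left(k \right)} = \left(k + \left(k + 6\right)\right) \left(-7 + k\right) = \left(k + \left(6 + k\right)\right) \left(-7 + k\right) = \left(6 + 2 k\right) \left(-7 + k\right) = \left(-7 + k\right) \left(6 + 2 k\right)$)
$D{\left(-15 \right)} \left(-8\right) + \left(- \frac{96}{59} + \frac{148}{O{\left(-10,10 \right)}}\right) = \left(-42 - -120 + 2 \left(-15\right)^{2}\right) \left(-8\right) + \left(- \frac{96}{59} + \frac{148}{2 \left(-10\right) 10}\right) = \left(-42 + 120 + 2 \cdot 225\right) \left(-8\right) + \left(\left(-96\right) \frac{1}{59} + \frac{148}{-200}\right) = \left(-42 + 120 + 450\right) \left(-8\right) + \left(- \frac{96}{59} + 148 \left(- \frac{1}{200}\right)\right) = 528 \left(-8\right) - \frac{6983}{2950} = -4224 - \frac{6983}{2950} = - \frac{12467783}{2950}$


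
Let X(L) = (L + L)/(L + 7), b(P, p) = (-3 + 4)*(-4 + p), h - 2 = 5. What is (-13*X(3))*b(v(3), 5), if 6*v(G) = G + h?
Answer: -39/5 ≈ -7.8000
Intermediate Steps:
h = 7 (h = 2 + 5 = 7)
v(G) = 7/6 + G/6 (v(G) = (G + 7)/6 = (7 + G)/6 = 7/6 + G/6)
b(P, p) = -4 + p (b(P, p) = 1*(-4 + p) = -4 + p)
X(L) = 2*L/(7 + L) (X(L) = (2*L)/(7 + L) = 2*L/(7 + L))
(-13*X(3))*b(v(3), 5) = (-26*3/(7 + 3))*(-4 + 5) = -26*3/10*1 = -13*⅗*1 = -39/5*1 = -39/5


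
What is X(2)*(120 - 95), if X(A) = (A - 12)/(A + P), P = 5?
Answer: -250/7 ≈ -35.714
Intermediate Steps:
X(A) = (-12 + A)/(5 + A) (X(A) = (A - 12)/(A + 5) = (-12 + A)/(5 + A))
X(2)*(120 - 95) = ((-12 + 2)/(5 + 2))*(120 - 95) = (-10/7)*25 = ((⅐)*(-10))*25 = -10/7*25 = -250/7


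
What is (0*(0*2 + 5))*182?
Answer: 0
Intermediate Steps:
(0*(0*2 + 5))*182 = (0*(0 + 5))*182 = (0*5)*182 = 0*182 = 0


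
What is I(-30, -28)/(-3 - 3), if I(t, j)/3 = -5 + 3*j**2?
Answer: -2347/2 ≈ -1173.5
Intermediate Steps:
I(t, j) = -15 + 9*j**2 (I(t, j) = 3*(-5 + 3*j**2) = -15 + 9*j**2)
I(-30, -28)/(-3 - 3) = (-15 + 9*(-28)**2)/(-3 - 3) = (-15 + 9*784)/(-6) = (-15 + 7056)*(-1/6) = 7041*(-1/6) = -2347/2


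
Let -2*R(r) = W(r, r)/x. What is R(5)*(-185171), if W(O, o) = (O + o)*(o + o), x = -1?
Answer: -9258550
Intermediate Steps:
W(O, o) = 2*o*(O + o) (W(O, o) = (O + o)*(2*o) = 2*o*(O + o))
R(r) = 2*r² (R(r) = -2*r*(r + r)/(2*(-1)) = -2*r*(2*r)*(-1)/2 = -4*r²*(-1)/2 = -(-2)*r² = 2*r²)
R(5)*(-185171) = (2*5²)*(-185171) = (2*25)*(-185171) = 50*(-185171) = -9258550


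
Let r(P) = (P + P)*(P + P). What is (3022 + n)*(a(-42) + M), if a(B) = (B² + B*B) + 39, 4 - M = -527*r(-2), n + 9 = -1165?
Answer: 22181544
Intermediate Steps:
n = -1174 (n = -9 - 1165 = -1174)
r(P) = 4*P² (r(P) = (2*P)*(2*P) = 4*P²)
M = 8436 (M = 4 - (-527)*4*(-2)² = 4 - (-527)*4*4 = 4 - (-527)*16 = 4 - 1*(-8432) = 4 + 8432 = 8436)
a(B) = 39 + 2*B² (a(B) = (B² + B²) + 39 = 2*B² + 39 = 39 + 2*B²)
(3022 + n)*(a(-42) + M) = (3022 - 1174)*((39 + 2*(-42)²) + 8436) = 1848*((39 + 2*1764) + 8436) = 1848*((39 + 3528) + 8436) = 1848*(3567 + 8436) = 1848*12003 = 22181544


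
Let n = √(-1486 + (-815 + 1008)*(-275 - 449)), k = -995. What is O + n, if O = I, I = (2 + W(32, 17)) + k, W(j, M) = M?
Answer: -976 + 7*I*√2882 ≈ -976.0 + 375.79*I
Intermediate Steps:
n = 7*I*√2882 (n = √(-1486 + 193*(-724)) = √(-1486 - 139732) = √(-141218) = 7*I*√2882 ≈ 375.79*I)
I = -976 (I = (2 + 17) - 995 = 19 - 995 = -976)
O = -976
O + n = -976 + 7*I*√2882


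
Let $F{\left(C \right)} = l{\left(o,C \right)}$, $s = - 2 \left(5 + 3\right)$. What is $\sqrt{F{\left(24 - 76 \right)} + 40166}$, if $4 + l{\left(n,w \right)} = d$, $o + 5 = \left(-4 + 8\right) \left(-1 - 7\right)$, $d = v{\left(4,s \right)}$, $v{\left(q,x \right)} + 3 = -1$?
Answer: $3 \sqrt{4462} \approx 200.39$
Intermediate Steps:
$s = -16$ ($s = \left(-2\right) 8 = -16$)
$v{\left(q,x \right)} = -4$ ($v{\left(q,x \right)} = -3 - 1 = -4$)
$d = -4$
$o = -37$ ($o = -5 + \left(-4 + 8\right) \left(-1 - 7\right) = -5 + 4 \left(-8\right) = -5 - 32 = -37$)
$l{\left(n,w \right)} = -8$ ($l{\left(n,w \right)} = -4 - 4 = -8$)
$F{\left(C \right)} = -8$
$\sqrt{F{\left(24 - 76 \right)} + 40166} = \sqrt{-8 + 40166} = \sqrt{40158} = 3 \sqrt{4462}$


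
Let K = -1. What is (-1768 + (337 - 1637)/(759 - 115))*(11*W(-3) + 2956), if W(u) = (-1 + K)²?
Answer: -854919000/161 ≈ -5.3101e+6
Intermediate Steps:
W(u) = 4 (W(u) = (-1 - 1)² = (-2)² = 4)
(-1768 + (337 - 1637)/(759 - 115))*(11*W(-3) + 2956) = (-1768 + (337 - 1637)/(759 - 115))*(11*4 + 2956) = (-1768 - 1300/644)*(44 + 2956) = (-1768 - 1300*1/644)*3000 = (-1768 - 325/161)*3000 = -284973/161*3000 = -854919000/161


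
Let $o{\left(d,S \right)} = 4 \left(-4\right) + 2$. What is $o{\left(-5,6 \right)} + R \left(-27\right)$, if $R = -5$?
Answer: $121$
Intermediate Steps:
$o{\left(d,S \right)} = -14$ ($o{\left(d,S \right)} = -16 + 2 = -14$)
$o{\left(-5,6 \right)} + R \left(-27\right) = -14 - -135 = -14 + 135 = 121$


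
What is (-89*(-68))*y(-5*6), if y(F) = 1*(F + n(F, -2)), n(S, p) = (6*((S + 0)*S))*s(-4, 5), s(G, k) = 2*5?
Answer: 326626440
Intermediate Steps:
s(G, k) = 10
n(S, p) = 60*S**2 (n(S, p) = (6*((S + 0)*S))*10 = (6*(S*S))*10 = (6*S**2)*10 = 60*S**2)
y(F) = F + 60*F**2 (y(F) = 1*(F + 60*F**2) = F + 60*F**2)
(-89*(-68))*y(-5*6) = (-89*(-68))*((-5*6)*(1 + 60*(-5*6))) = 6052*(-30*(1 + 60*(-30))) = 6052*(-30*(1 - 1800)) = 6052*(-30*(-1799)) = 6052*53970 = 326626440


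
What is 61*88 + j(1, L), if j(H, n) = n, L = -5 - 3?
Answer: 5360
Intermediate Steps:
L = -8
61*88 + j(1, L) = 61*88 - 8 = 5368 - 8 = 5360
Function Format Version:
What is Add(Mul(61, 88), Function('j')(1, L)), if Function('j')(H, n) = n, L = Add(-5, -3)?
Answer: 5360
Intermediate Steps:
L = -8
Add(Mul(61, 88), Function('j')(1, L)) = Add(Mul(61, 88), -8) = Add(5368, -8) = 5360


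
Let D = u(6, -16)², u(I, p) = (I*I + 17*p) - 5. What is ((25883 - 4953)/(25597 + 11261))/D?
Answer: 10465/1070374749 ≈ 9.7770e-6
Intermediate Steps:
u(I, p) = -5 + I² + 17*p (u(I, p) = (I² + 17*p) - 5 = -5 + I² + 17*p)
D = 58081 (D = (-5 + 6² + 17*(-16))² = (-5 + 36 - 272)² = (-241)² = 58081)
((25883 - 4953)/(25597 + 11261))/D = ((25883 - 4953)/(25597 + 11261))/58081 = (20930/36858)*(1/58081) = (20930*(1/36858))*(1/58081) = (10465/18429)*(1/58081) = 10465/1070374749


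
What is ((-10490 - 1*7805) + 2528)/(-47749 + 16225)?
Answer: 15767/31524 ≈ 0.50016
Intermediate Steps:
((-10490 - 1*7805) + 2528)/(-47749 + 16225) = ((-10490 - 7805) + 2528)/(-31524) = (-18295 + 2528)*(-1/31524) = -15767*(-1/31524) = 15767/31524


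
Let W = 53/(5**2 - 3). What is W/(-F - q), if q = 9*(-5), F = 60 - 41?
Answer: 53/572 ≈ 0.092657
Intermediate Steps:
F = 19
q = -45
W = 53/22 (W = 53/(25 - 3) = 53/22 ≈ 2.4091)
W/(-F - q) = 53/(22*(-1*19 - 1*(-45))) = 53/(22*(-19 + 45)) = (53/22)/26 = (53/22)*(1/26) = 53/572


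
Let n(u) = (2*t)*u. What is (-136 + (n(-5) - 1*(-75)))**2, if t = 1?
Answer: 5041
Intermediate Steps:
n(u) = 2*u (n(u) = (2*1)*u = 2*u)
(-136 + (n(-5) - 1*(-75)))**2 = (-136 + (2*(-5) - 1*(-75)))**2 = (-136 + (-10 + 75))**2 = (-136 + 65)**2 = (-71)**2 = 5041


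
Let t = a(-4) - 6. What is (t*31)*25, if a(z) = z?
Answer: -7750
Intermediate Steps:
t = -10 (t = -4 - 6 = -10)
(t*31)*25 = -10*31*25 = -310*25 = -7750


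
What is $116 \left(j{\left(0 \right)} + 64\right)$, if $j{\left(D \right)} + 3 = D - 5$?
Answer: $6496$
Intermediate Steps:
$j{\left(D \right)} = -8 + D$ ($j{\left(D \right)} = -3 + \left(D - 5\right) = -3 + \left(-5 + D\right) = -8 + D$)
$116 \left(j{\left(0 \right)} + 64\right) = 116 \left(\left(-8 + 0\right) + 64\right) = 116 \left(-8 + 64\right) = 116 \cdot 56 = 6496$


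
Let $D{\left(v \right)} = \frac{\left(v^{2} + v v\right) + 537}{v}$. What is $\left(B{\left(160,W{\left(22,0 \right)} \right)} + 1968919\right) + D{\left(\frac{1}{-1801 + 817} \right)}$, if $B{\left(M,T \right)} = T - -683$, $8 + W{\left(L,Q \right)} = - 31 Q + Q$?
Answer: $\frac{709063511}{492} \approx 1.4412 \cdot 10^{6}$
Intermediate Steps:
$W{\left(L,Q \right)} = -8 - 30 Q$ ($W{\left(L,Q \right)} = -8 + \left(- 31 Q + Q\right) = -8 - 30 Q$)
$D{\left(v \right)} = \frac{537 + 2 v^{2}}{v}$ ($D{\left(v \right)} = \frac{\left(v^{2} + v^{2}\right) + 537}{v} = \frac{2 v^{2} + 537}{v} = \frac{537 + 2 v^{2}}{v}$)
$B{\left(M,T \right)} = 683 + T$ ($B{\left(M,T \right)} = T + 683 = 683 + T$)
$\left(B{\left(160,W{\left(22,0 \right)} \right)} + 1968919\right) + D{\left(\frac{1}{-1801 + 817} \right)} = \left(\left(683 - 8\right) + 1968919\right) + \left(\frac{2}{-1801 + 817} + \frac{537}{\frac{1}{-1801 + 817}}\right) = \left(\left(683 + \left(-8 + 0\right)\right) + 1968919\right) + \left(\frac{2}{-984} + \frac{537}{\frac{1}{-984}}\right) = \left(\left(683 - 8\right) + 1968919\right) + \left(2 \left(- \frac{1}{984}\right) + \frac{537}{- \frac{1}{984}}\right) = \left(675 + 1968919\right) + \left(- \frac{1}{492} + 537 \left(-984\right)\right) = 1969594 - \frac{259976737}{492} = \frac{709063511}{492}$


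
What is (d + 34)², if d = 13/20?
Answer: 480249/400 ≈ 1200.6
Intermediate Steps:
d = 13/20 (d = 13*(1/20) = 13/20 ≈ 0.65000)
(d + 34)² = (13/20 + 34)² = (693/20)² = 480249/400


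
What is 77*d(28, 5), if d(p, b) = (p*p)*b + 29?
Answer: 304073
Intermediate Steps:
d(p, b) = 29 + b*p² (d(p, b) = p²*b + 29 = b*p² + 29 = 29 + b*p²)
77*d(28, 5) = 77*(29 + 5*28²) = 77*(29 + 5*784) = 77*(29 + 3920) = 77*3949 = 304073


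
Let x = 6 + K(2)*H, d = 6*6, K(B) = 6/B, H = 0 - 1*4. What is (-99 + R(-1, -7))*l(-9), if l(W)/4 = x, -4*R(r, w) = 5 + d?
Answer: 2622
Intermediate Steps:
H = -4 (H = 0 - 4 = -4)
d = 36
R(r, w) = -41/4 (R(r, w) = -(5 + 36)/4 = -¼*41 = -41/4)
x = -6 (x = 6 + (6/2)*(-4) = 6 + (6*(½))*(-4) = 6 + 3*(-4) = 6 - 12 = -6)
l(W) = -24 (l(W) = 4*(-6) = -24)
(-99 + R(-1, -7))*l(-9) = (-99 - 41/4)*(-24) = -437/4*(-24) = 2622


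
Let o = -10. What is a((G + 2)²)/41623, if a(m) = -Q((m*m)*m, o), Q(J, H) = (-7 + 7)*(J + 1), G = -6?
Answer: 0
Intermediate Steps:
Q(J, H) = 0 (Q(J, H) = 0*(1 + J) = 0)
a(m) = 0 (a(m) = -1*0 = 0)
a((G + 2)²)/41623 = 0/41623 = 0*(1/41623) = 0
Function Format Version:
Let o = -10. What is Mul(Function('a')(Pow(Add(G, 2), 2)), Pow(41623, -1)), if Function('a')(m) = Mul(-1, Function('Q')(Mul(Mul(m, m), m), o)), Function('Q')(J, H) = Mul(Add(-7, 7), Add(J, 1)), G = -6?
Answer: 0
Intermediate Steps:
Function('Q')(J, H) = 0 (Function('Q')(J, H) = Mul(0, Add(1, J)) = 0)
Function('a')(m) = 0 (Function('a')(m) = Mul(-1, 0) = 0)
Mul(Function('a')(Pow(Add(G, 2), 2)), Pow(41623, -1)) = Mul(0, Pow(41623, -1)) = Mul(0, Rational(1, 41623)) = 0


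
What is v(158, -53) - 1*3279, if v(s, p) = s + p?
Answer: -3174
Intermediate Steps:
v(s, p) = p + s
v(158, -53) - 1*3279 = (-53 + 158) - 1*3279 = 105 - 3279 = -3174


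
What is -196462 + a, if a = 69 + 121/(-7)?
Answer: -1374872/7 ≈ -1.9641e+5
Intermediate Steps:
a = 362/7 (a = 69 - ⅐*121 = 69 - 121/7 = 362/7 ≈ 51.714)
-196462 + a = -196462 + 362/7 = -1374872/7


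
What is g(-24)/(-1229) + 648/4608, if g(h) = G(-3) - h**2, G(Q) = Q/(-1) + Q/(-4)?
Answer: 47685/78656 ≈ 0.60625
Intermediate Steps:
G(Q) = -5*Q/4 (G(Q) = Q*(-1) + Q*(-1/4) = -Q - Q/4 = -5*Q/4)
g(h) = 15/4 - h**2 (g(h) = -5/4*(-3) - h**2 = 15/4 - h**2)
g(-24)/(-1229) + 648/4608 = (15/4 - 1*(-24)**2)/(-1229) + 648/4608 = (15/4 - 1*576)*(-1/1229) + 648*(1/4608) = (15/4 - 576)*(-1/1229) + 9/64 = -2289/4*(-1/1229) + 9/64 = 2289/4916 + 9/64 = 47685/78656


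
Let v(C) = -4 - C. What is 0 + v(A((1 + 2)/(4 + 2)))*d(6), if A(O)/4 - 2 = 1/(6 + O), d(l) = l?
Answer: -984/13 ≈ -75.692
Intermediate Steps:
A(O) = 8 + 4/(6 + O)
0 + v(A((1 + 2)/(4 + 2)))*d(6) = 0 + (-4 - 4*(13 + 2*((1 + 2)/(4 + 2)))/(6 + (1 + 2)/(4 + 2)))*6 = 0 + (-4 - 4*(13 + 2*(3/6))/(6 + 3/6))*6 = 0 + (-4 - 4*(13 + 2*(3*(1/6)))/(6 + 3*(1/6)))*6 = 0 + (-4 - 4*(13 + 2*(1/2))/(6 + 1/2))*6 = 0 + (-4 - 4*(13 + 1)/13/2)*6 = 0 + (-4 - 4*2*14/13)*6 = 0 + (-4 - 1*112/13)*6 = 0 + (-4 - 112/13)*6 = 0 - 164/13*6 = 0 - 984/13 = -984/13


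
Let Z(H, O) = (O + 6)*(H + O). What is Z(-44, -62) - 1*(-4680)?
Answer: 10616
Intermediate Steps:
Z(H, O) = (6 + O)*(H + O)
Z(-44, -62) - 1*(-4680) = ((-62)² + 6*(-44) + 6*(-62) - 44*(-62)) - 1*(-4680) = (3844 - 264 - 372 + 2728) + 4680 = 5936 + 4680 = 10616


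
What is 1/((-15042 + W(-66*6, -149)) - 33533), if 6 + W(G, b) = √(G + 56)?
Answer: -48581/2360113901 - 2*I*√85/2360113901 ≈ -2.0584e-5 - 7.8128e-9*I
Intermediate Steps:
W(G, b) = -6 + √(56 + G) (W(G, b) = -6 + √(G + 56) = -6 + √(56 + G))
1/((-15042 + W(-66*6, -149)) - 33533) = 1/((-15042 + (-6 + √(56 - 66*6))) - 33533) = 1/((-15042 + (-6 + √(56 - 396))) - 33533) = 1/((-15042 + (-6 + √(-340))) - 33533) = 1/((-15042 + (-6 + 2*I*√85)) - 33533) = 1/((-15048 + 2*I*√85) - 33533) = 1/(-48581 + 2*I*√85)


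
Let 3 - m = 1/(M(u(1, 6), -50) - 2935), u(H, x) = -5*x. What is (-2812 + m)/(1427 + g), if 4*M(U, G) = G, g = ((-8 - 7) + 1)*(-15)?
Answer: -16559053/9650115 ≈ -1.7159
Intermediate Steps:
g = 210 (g = (-15 + 1)*(-15) = -14*(-15) = 210)
M(U, G) = G/4
m = 17687/5895 (m = 3 - 1/((¼)*(-50) - 2935) = 3 - 1/(-25/2 - 2935) = 3 - 1/(-5895/2) = 3 - 1*(-2/5895) = 3 + 2/5895 = 17687/5895 ≈ 3.0003)
(-2812 + m)/(1427 + g) = (-2812 + 17687/5895)/(1427 + 210) = -16559053/5895/1637 = -16559053/5895*1/1637 = -16559053/9650115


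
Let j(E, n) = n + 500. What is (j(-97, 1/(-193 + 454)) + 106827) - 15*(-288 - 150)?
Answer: 29727118/261 ≈ 1.1390e+5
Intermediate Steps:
j(E, n) = 500 + n
(j(-97, 1/(-193 + 454)) + 106827) - 15*(-288 - 150) = ((500 + 1/(-193 + 454)) + 106827) - 15*(-288 - 150) = ((500 + 1/261) + 106827) - 15*(-438) = ((500 + 1/261) + 106827) + 6570 = (130501/261 + 106827) + 6570 = 28012348/261 + 6570 = 29727118/261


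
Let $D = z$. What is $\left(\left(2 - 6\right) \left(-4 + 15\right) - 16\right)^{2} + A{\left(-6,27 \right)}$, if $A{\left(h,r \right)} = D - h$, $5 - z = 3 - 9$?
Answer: $3617$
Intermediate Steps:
$z = 11$ ($z = 5 - \left(3 - 9\right) = 5 - -6 = 5 + 6 = 11$)
$D = 11$
$A{\left(h,r \right)} = 11 - h$
$\left(\left(2 - 6\right) \left(-4 + 15\right) - 16\right)^{2} + A{\left(-6,27 \right)} = \left(\left(2 - 6\right) \left(-4 + 15\right) - 16\right)^{2} + \left(11 - -6\right) = \left(\left(-4\right) 11 - 16\right)^{2} + \left(11 + 6\right) = \left(-44 - 16\right)^{2} + 17 = \left(-60\right)^{2} + 17 = 3600 + 17 = 3617$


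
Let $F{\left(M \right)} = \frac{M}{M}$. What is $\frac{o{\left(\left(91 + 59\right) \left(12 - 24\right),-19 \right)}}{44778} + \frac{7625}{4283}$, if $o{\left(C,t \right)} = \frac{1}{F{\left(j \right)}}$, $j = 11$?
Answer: $\frac{341436533}{191784174} \approx 1.7803$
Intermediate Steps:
$F{\left(M \right)} = 1$
$o{\left(C,t \right)} = 1$ ($o{\left(C,t \right)} = 1^{-1} = 1$)
$\frac{o{\left(\left(91 + 59\right) \left(12 - 24\right),-19 \right)}}{44778} + \frac{7625}{4283} = 1 \cdot \frac{1}{44778} + \frac{7625}{4283} = 1 \cdot \frac{1}{44778} + 7625 \cdot \frac{1}{4283} = \frac{1}{44778} + \frac{7625}{4283} = \frac{341436533}{191784174}$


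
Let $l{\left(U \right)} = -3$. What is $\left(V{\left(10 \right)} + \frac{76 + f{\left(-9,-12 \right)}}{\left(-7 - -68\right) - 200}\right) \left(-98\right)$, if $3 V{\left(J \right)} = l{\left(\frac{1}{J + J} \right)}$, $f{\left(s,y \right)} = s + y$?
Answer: $\frac{19012}{139} \approx 136.78$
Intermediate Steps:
$V{\left(J \right)} = -1$ ($V{\left(J \right)} = \frac{1}{3} \left(-3\right) = -1$)
$\left(V{\left(10 \right)} + \frac{76 + f{\left(-9,-12 \right)}}{\left(-7 - -68\right) - 200}\right) \left(-98\right) = \left(-1 + \frac{76 - 21}{\left(-7 - -68\right) - 200}\right) \left(-98\right) = \left(-1 + \frac{76 - 21}{\left(-7 + 68\right) - 200}\right) \left(-98\right) = \left(-1 + \frac{55}{61 - 200}\right) \left(-98\right) = \left(-1 + \frac{55}{-139}\right) \left(-98\right) = \left(-1 + 55 \left(- \frac{1}{139}\right)\right) \left(-98\right) = \left(-1 - \frac{55}{139}\right) \left(-98\right) = \left(- \frac{194}{139}\right) \left(-98\right) = \frac{19012}{139}$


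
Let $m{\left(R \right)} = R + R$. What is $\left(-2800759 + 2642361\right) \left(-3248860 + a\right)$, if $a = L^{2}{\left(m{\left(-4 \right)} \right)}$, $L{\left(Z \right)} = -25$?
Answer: $514513927530$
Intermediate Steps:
$m{\left(R \right)} = 2 R$
$a = 625$ ($a = \left(-25\right)^{2} = 625$)
$\left(-2800759 + 2642361\right) \left(-3248860 + a\right) = \left(-2800759 + 2642361\right) \left(-3248860 + 625\right) = \left(-158398\right) \left(-3248235\right) = 514513927530$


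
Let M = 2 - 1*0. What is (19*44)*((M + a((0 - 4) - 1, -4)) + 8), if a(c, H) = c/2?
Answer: 6270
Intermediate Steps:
M = 2 (M = 2 + 0 = 2)
a(c, H) = c/2 (a(c, H) = c*(1/2) = c/2)
(19*44)*((M + a((0 - 4) - 1, -4)) + 8) = (19*44)*((2 + ((0 - 4) - 1)/2) + 8) = 836*((2 + (-4 - 1)/2) + 8) = 836*((2 + (1/2)*(-5)) + 8) = 836*((2 - 5/2) + 8) = 836*(-1/2 + 8) = 836*(15/2) = 6270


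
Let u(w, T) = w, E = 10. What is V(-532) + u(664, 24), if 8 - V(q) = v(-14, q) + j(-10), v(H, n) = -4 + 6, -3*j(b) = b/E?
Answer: 2009/3 ≈ 669.67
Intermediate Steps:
j(b) = -b/30 (j(b) = -b/(3*10) = -b/30)
v(H, n) = 2
V(q) = 17/3 (V(q) = 8 - (2 - 1/30*(-10)) = 8 - (2 + ⅓) = 8 - 1*7/3 = 8 - 7/3 = 17/3)
V(-532) + u(664, 24) = 17/3 + 664 = 2009/3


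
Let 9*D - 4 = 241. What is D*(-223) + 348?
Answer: -51503/9 ≈ -5722.6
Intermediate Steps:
D = 245/9 (D = 4/9 + (⅑)*241 = 4/9 + 241/9 = 245/9 ≈ 27.222)
D*(-223) + 348 = (245/9)*(-223) + 348 = -54635/9 + 348 = -51503/9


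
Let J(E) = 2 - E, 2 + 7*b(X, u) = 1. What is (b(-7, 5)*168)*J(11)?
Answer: 216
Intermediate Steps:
b(X, u) = -⅐ (b(X, u) = -2/7 + (⅐)*1 = -2/7 + ⅐ = -⅐)
(b(-7, 5)*168)*J(11) = (-⅐*168)*(2 - 1*11) = -24*(2 - 11) = -24*(-9) = 216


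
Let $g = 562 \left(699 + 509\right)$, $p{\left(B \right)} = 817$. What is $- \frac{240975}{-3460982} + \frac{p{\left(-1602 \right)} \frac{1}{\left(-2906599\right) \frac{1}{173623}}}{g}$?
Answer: $\frac{33929987895517517}{487820081678479952} \approx 0.069554$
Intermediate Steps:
$g = 678896$ ($g = 562 \cdot 1208 = 678896$)
$- \frac{240975}{-3460982} + \frac{p{\left(-1602 \right)} \frac{1}{\left(-2906599\right) \frac{1}{173623}}}{g} = - \frac{240975}{-3460982} + \frac{817 \frac{1}{\left(-2906599\right) \frac{1}{173623}}}{678896} = \left(-240975\right) \left(- \frac{1}{3460982}\right) + \frac{817}{\left(-2906599\right) \frac{1}{173623}} \cdot \frac{1}{678896} = \frac{34425}{494426} + \frac{817}{- \frac{2906599}{173623}} \cdot \frac{1}{678896} = \frac{34425}{494426} + 817 \left(- \frac{173623}{2906599}\right) \frac{1}{678896} = \frac{34425}{494426} - \frac{141849991}{1973278434704} = \frac{33929987895517517}{487820081678479952}$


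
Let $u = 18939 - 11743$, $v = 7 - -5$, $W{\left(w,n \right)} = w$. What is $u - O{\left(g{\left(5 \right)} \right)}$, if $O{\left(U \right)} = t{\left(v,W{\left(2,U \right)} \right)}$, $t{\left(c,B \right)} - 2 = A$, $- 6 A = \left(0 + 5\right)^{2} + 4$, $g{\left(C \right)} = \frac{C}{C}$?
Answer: $\frac{43193}{6} \approx 7198.8$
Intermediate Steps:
$g{\left(C \right)} = 1$
$A = - \frac{29}{6}$ ($A = - \frac{\left(0 + 5\right)^{2} + 4}{6} = - \frac{5^{2} + 4}{6} = - \frac{25 + 4}{6} = \left(- \frac{1}{6}\right) 29 = - \frac{29}{6} \approx -4.8333$)
$v = 12$ ($v = 7 + 5 = 12$)
$u = 7196$ ($u = 18939 - 11743 = 7196$)
$t{\left(c,B \right)} = - \frac{17}{6}$ ($t{\left(c,B \right)} = 2 - \frac{29}{6} = - \frac{17}{6}$)
$O{\left(U \right)} = - \frac{17}{6}$
$u - O{\left(g{\left(5 \right)} \right)} = 7196 - - \frac{17}{6} = 7196 + \frac{17}{6} = \frac{43193}{6}$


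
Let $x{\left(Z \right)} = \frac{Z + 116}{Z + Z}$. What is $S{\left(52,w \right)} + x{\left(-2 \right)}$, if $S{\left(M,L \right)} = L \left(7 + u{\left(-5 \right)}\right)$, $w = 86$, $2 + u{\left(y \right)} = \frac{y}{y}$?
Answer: $\frac{975}{2} \approx 487.5$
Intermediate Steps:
$u{\left(y \right)} = -1$ ($u{\left(y \right)} = -2 + \frac{y}{y} = -2 + 1 = -1$)
$S{\left(M,L \right)} = 6 L$ ($S{\left(M,L \right)} = L \left(7 - 1\right) = L 6 = 6 L$)
$x{\left(Z \right)} = \frac{116 + Z}{2 Z}$
$S{\left(52,w \right)} + x{\left(-2 \right)} = 6 \cdot 86 + \frac{116 - 2}{2 \left(-2\right)} = 516 + \frac{1}{2} \left(- \frac{1}{2}\right) 114 = 516 - \frac{57}{2} = \frac{975}{2}$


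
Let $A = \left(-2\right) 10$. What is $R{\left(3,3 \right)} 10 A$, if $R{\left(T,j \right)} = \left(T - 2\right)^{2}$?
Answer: $-200$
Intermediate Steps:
$A = -20$
$R{\left(T,j \right)} = \left(-2 + T\right)^{2}$
$R{\left(3,3 \right)} 10 A = \left(-2 + 3\right)^{2} \cdot 10 \left(-20\right) = 1^{2} \cdot 10 \left(-20\right) = 1 \cdot 10 \left(-20\right) = 10 \left(-20\right) = -200$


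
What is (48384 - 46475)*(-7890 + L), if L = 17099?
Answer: 17579981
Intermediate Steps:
(48384 - 46475)*(-7890 + L) = (48384 - 46475)*(-7890 + 17099) = 1909*9209 = 17579981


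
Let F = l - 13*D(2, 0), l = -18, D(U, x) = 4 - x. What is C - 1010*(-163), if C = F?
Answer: 164560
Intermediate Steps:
F = -70 (F = -18 - 13*(4 - 1*0) = -18 - 13*(4 + 0) = -18 - 13*4 = -18 - 52 = -70)
C = -70
C - 1010*(-163) = -70 - 1010*(-163) = -70 + 164630 = 164560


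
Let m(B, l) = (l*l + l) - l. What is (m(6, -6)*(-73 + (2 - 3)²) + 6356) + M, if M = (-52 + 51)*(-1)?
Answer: 3765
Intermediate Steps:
m(B, l) = l² (m(B, l) = (l² + l) - l = (l + l²) - l = l²)
M = 1 (M = -1*(-1) = 1)
(m(6, -6)*(-73 + (2 - 3)²) + 6356) + M = ((-6)²*(-73 + (2 - 3)²) + 6356) + 1 = (36*(-73 + (-1)²) + 6356) + 1 = (36*(-73 + 1) + 6356) + 1 = (36*(-72) + 6356) + 1 = (-2592 + 6356) + 1 = 3764 + 1 = 3765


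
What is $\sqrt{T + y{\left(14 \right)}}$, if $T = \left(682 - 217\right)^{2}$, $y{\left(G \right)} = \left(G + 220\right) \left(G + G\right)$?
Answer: $3 \sqrt{24753} \approx 471.99$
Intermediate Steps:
$y{\left(G \right)} = 2 G \left(220 + G\right)$ ($y{\left(G \right)} = \left(220 + G\right) 2 G = 2 G \left(220 + G\right)$)
$T = 216225$ ($T = 465^{2} = 216225$)
$\sqrt{T + y{\left(14 \right)}} = \sqrt{216225 + 2 \cdot 14 \left(220 + 14\right)} = \sqrt{216225 + 2 \cdot 14 \cdot 234} = \sqrt{216225 + 6552} = \sqrt{222777} = 3 \sqrt{24753}$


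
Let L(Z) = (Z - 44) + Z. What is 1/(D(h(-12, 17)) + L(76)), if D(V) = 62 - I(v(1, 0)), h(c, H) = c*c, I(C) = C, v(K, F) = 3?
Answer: 1/167 ≈ 0.0059880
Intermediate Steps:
h(c, H) = c²
L(Z) = -44 + 2*Z (L(Z) = (-44 + Z) + Z = -44 + 2*Z)
D(V) = 59 (D(V) = 62 - 1*3 = 62 - 3 = 59)
1/(D(h(-12, 17)) + L(76)) = 1/(59 + (-44 + 2*76)) = 1/(59 + (-44 + 152)) = 1/(59 + 108) = 1/167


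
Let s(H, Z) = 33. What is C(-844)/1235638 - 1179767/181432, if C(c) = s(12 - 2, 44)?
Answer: -728879474545/112092136808 ≈ -6.5025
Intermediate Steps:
C(c) = 33
C(-844)/1235638 - 1179767/181432 = 33/1235638 - 1179767/181432 = -728879474545/112092136808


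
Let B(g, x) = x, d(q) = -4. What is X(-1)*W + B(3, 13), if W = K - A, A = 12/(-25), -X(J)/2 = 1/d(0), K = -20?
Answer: 81/25 ≈ 3.2400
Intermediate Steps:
X(J) = ½ (X(J) = -2/(-4) = -2*(-¼) = ½)
A = -12/25 (A = 12*(-1/25) = -12/25 ≈ -0.48000)
W = -488/25 (W = -20 - 1*(-12/25) = -20 + 12/25 = -488/25 ≈ -19.520)
X(-1)*W + B(3, 13) = (½)*(-488/25) + 13 = -244/25 + 13 = 81/25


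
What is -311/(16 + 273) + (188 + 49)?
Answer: 68182/289 ≈ 235.92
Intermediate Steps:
-311/(16 + 273) + (188 + 49) = -311/289 + 237 = 68182/289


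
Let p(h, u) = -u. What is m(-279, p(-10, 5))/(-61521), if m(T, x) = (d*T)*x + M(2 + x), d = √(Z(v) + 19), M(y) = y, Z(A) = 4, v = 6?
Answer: 1/20507 - 465*√23/20507 ≈ -0.10870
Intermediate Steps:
d = √23 (d = √(4 + 19) = √23 ≈ 4.7958)
m(T, x) = 2 + x + T*x*√23 (m(T, x) = (√23*T)*x + (2 + x) = (T*√23)*x + (2 + x) = T*x*√23 + (2 + x) = 2 + x + T*x*√23)
m(-279, p(-10, 5))/(-61521) = (2 - 1*5 - 279*(-1*5)*√23)/(-61521) = (2 - 5 - 279*(-5)*√23)*(-1/61521) = (2 - 5 + 1395*√23)*(-1/61521) = (-3 + 1395*√23)*(-1/61521) = 1/20507 - 465*√23/20507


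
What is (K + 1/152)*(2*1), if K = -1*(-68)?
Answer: 10337/76 ≈ 136.01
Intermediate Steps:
K = 68
(K + 1/152)*(2*1) = (68 + 1/152)*(2*1) = (68 + 1/152)*2 = (10337/152)*2 = 10337/76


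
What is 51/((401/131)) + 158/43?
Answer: 350641/17243 ≈ 20.335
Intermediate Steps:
51/((401/131)) + 158/43 = 51/((401*(1/131))) + 158*(1/43) = 51/(401/131) + 158/43 = 51*(131/401) + 158/43 = 6681/401 + 158/43 = 350641/17243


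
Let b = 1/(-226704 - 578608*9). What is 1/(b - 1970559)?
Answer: -5434176/10708364424385 ≈ -5.0747e-7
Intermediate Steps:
b = -1/5434176 (b = 1/(-226704 - 5207472) = 1/(-5434176) = -1/5434176 ≈ -1.8402e-7)
1/(b - 1970559) = 1/(-1/5434176 - 1970559) = 1/(-10708364424385/5434176) = -5434176/10708364424385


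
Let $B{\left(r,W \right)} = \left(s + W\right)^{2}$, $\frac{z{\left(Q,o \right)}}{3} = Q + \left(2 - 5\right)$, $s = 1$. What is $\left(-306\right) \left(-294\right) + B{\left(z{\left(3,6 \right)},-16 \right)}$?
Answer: $90189$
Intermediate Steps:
$z{\left(Q,o \right)} = -9 + 3 Q$ ($z{\left(Q,o \right)} = 3 \left(Q + \left(2 - 5\right)\right) = 3 \left(Q - 3\right) = 3 \left(-3 + Q\right) = -9 + 3 Q$)
$B{\left(r,W \right)} = \left(1 + W\right)^{2}$
$\left(-306\right) \left(-294\right) + B{\left(z{\left(3,6 \right)},-16 \right)} = \left(-306\right) \left(-294\right) + \left(1 - 16\right)^{2} = 89964 + \left(-15\right)^{2} = 89964 + 225 = 90189$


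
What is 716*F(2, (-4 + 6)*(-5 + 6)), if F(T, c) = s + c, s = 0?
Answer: 1432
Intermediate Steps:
F(T, c) = c (F(T, c) = 0 + c = c)
716*F(2, (-4 + 6)*(-5 + 6)) = 716*((-4 + 6)*(-5 + 6)) = 716*(2*1) = 716*2 = 1432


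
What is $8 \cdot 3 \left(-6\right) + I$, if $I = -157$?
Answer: $-301$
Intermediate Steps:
$8 \cdot 3 \left(-6\right) + I = 8 \cdot 3 \left(-6\right) - 157 = 24 \left(-6\right) - 157 = -144 - 157 = -301$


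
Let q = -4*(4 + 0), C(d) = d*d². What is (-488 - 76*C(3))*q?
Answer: 40640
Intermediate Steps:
C(d) = d³
q = -16 (q = -4*4 = -16)
(-488 - 76*C(3))*q = (-488 - 76*3³)*(-16) = (-488 - 76*27)*(-16) = (-488 - 2052)*(-16) = -2540*(-16) = 40640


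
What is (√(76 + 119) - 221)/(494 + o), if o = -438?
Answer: -221/56 + √195/56 ≈ -3.6971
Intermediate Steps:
(√(76 + 119) - 221)/(494 + o) = (√(76 + 119) - 221)/(494 - 438) = (√195 - 221)/56 = (-221 + √195)*(1/56) = -221/56 + √195/56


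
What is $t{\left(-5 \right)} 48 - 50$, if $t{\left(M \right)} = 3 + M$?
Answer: $-146$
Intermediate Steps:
$t{\left(-5 \right)} 48 - 50 = \left(3 - 5\right) 48 - 50 = \left(-2\right) 48 - 50 = -96 - 50 = -146$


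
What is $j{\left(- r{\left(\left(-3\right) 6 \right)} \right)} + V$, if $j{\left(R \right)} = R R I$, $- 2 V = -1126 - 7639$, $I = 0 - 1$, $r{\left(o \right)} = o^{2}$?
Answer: $- \frac{201187}{2} \approx -1.0059 \cdot 10^{5}$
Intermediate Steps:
$I = -1$ ($I = 0 - 1 = -1$)
$V = \frac{8765}{2}$ ($V = - \frac{-1126 - 7639}{2} = \left(- \frac{1}{2}\right) \left(-8765\right) = \frac{8765}{2} \approx 4382.5$)
$j{\left(R \right)} = - R^{2}$ ($j{\left(R \right)} = R R \left(-1\right) = R^{2} \left(-1\right) = - R^{2}$)
$j{\left(- r{\left(\left(-3\right) 6 \right)} \right)} + V = - \left(- \left(\left(-3\right) 6\right)^{2}\right)^{2} + \frac{8765}{2} = - \left(- \left(-18\right)^{2}\right)^{2} + \frac{8765}{2} = - \left(\left(-1\right) 324\right)^{2} + \frac{8765}{2} = - \left(-324\right)^{2} + \frac{8765}{2} = \left(-1\right) 104976 + \frac{8765}{2} = -104976 + \frac{8765}{2} = - \frac{201187}{2}$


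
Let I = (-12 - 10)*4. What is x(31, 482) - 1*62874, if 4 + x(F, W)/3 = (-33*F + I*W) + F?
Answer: -193110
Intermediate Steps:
I = -88 (I = -22*4 = -88)
x(F, W) = -12 - 264*W - 96*F (x(F, W) = -12 + 3*((-33*F - 88*W) + F) = -12 + 3*((-88*W - 33*F) + F) = -12 + 3*(-88*W - 32*F) = -12 + (-264*W - 96*F) = -12 - 264*W - 96*F)
x(31, 482) - 1*62874 = (-12 - 264*482 - 96*31) - 1*62874 = (-12 - 127248 - 2976) - 62874 = -130236 - 62874 = -193110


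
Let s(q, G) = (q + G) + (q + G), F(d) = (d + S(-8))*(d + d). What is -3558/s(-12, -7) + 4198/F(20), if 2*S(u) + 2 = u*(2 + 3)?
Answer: -4301/380 ≈ -11.318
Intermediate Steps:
S(u) = -1 + 5*u/2 (S(u) = -1 + (u*(2 + 3))/2 = -1 + (u*5)/2 = -1 + (5*u)/2 = -1 + 5*u/2)
F(d) = 2*d*(-21 + d) (F(d) = (d + (-1 + (5/2)*(-8)))*(d + d) = (d + (-1 - 20))*(2*d) = (d - 21)*(2*d) = (-21 + d)*(2*d) = 2*d*(-21 + d))
s(q, G) = 2*G + 2*q (s(q, G) = (G + q) + (G + q) = 2*G + 2*q)
-3558/s(-12, -7) + 4198/F(20) = -3558/(2*(-7) + 2*(-12)) + 4198/((2*20*(-21 + 20))) = -3558/(-14 - 24) + 4198/((2*20*(-1))) = -3558/(-38) + 4198/(-40) = -3558*(-1/38) + 4198*(-1/40) = 1779/19 - 2099/20 = -4301/380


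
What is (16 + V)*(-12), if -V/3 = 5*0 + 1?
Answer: -156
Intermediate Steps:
V = -3 (V = -3*(5*0 + 1) = -3*(0 + 1) = -3*1 = -3)
(16 + V)*(-12) = (16 - 3)*(-12) = 13*(-12) = -156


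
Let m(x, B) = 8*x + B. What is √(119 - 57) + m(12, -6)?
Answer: 90 + √62 ≈ 97.874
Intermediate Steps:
m(x, B) = B + 8*x
√(119 - 57) + m(12, -6) = √(119 - 57) + (-6 + 8*12) = √62 + (-6 + 96) = √62 + 90 = 90 + √62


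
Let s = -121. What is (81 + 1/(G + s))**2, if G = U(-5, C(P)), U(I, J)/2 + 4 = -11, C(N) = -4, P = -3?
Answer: 149572900/22801 ≈ 6559.9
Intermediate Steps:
U(I, J) = -30 (U(I, J) = -8 + 2*(-11) = -8 - 22 = -30)
G = -30
(81 + 1/(G + s))**2 = (81 + 1/(-30 - 121))**2 = (81 + 1/(-151))**2 = (81 - 1/151)**2 = (12230/151)**2 = 149572900/22801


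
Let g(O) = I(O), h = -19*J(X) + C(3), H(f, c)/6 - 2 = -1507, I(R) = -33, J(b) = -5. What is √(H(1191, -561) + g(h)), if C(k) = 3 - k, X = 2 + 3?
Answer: 3*I*√1007 ≈ 95.2*I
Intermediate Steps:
X = 5
H(f, c) = -9030 (H(f, c) = 12 + 6*(-1507) = 12 - 9042 = -9030)
h = 95 (h = -19*(-5) + (3 - 1*3) = 95 + (3 - 3) = 95 + 0 = 95)
g(O) = -33
√(H(1191, -561) + g(h)) = √(-9030 - 33) = √(-9063) = 3*I*√1007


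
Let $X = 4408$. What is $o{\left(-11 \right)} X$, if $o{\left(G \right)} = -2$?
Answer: $-8816$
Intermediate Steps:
$o{\left(-11 \right)} X = \left(-2\right) 4408 = -8816$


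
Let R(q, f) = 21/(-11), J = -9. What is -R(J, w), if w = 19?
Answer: 21/11 ≈ 1.9091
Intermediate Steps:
R(q, f) = -21/11 (R(q, f) = 21*(-1/11) = -21/11)
-R(J, w) = -1*(-21/11) = 21/11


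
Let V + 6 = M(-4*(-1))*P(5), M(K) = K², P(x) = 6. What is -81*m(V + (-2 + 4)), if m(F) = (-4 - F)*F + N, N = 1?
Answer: 715311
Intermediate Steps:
V = 90 (V = -6 + (-4*(-1))²*6 = -6 + 4²*6 = -6 + 16*6 = -6 + 96 = 90)
m(F) = 1 + F*(-4 - F) (m(F) = (-4 - F)*F + 1 = F*(-4 - F) + 1 = 1 + F*(-4 - F))
-81*m(V + (-2 + 4)) = -81*(1 - (90 + (-2 + 4))² - 4*(90 + (-2 + 4))) = -81*(1 - (90 + 2)² - 4*(90 + 2)) = -81*(1 - 1*92² - 4*92) = -81*(1 - 1*8464 - 368) = -81*(1 - 8464 - 368) = -81*(-8831) = 715311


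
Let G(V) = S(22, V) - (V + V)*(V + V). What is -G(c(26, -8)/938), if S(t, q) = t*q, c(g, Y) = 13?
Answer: -66898/219961 ≈ -0.30414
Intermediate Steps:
S(t, q) = q*t
G(V) = -4*V² + 22*V (G(V) = V*22 - (V + V)*(V + V) = 22*V - 2*V*2*V = 22*V - 4*V² = -4*V² + 22*V)
-G(c(26, -8)/938) = -2*13/938*(11 - 26/938) = -2*13*(1/938)*(11 - 26/938) = -2*13*(11 - 2*13/938)/938 = -2*13*(11 - 13/469)/938 = -2*13*5146/(938*469) = -1*66898/219961 = -66898/219961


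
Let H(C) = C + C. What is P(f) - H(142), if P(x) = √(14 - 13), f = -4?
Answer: -283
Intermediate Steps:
H(C) = 2*C
P(x) = 1 (P(x) = √1 = 1)
P(f) - H(142) = 1 - 2*142 = 1 - 1*284 = 1 - 284 = -283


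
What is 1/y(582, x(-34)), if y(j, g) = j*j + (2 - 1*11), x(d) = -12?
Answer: 1/338715 ≈ 2.9523e-6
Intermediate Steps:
y(j, g) = -9 + j² (y(j, g) = j² + (2 - 11) = j² - 9 = -9 + j²)
1/y(582, x(-34)) = 1/(-9 + 582²) = 1/(-9 + 338724) = 1/338715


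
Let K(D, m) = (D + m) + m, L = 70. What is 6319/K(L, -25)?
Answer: 6319/20 ≈ 315.95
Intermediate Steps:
K(D, m) = D + 2*m
6319/K(L, -25) = 6319/(70 + 2*(-25)) = 6319/(70 - 50) = 6319/20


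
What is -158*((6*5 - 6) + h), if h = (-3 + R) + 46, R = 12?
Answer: -12482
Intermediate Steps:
h = 55 (h = (-3 + 12) + 46 = 9 + 46 = 55)
-158*((6*5 - 6) + h) = -158*((6*5 - 6) + 55) = -158*((30 - 6) + 55) = -158*(24 + 55) = -158*79 = -12482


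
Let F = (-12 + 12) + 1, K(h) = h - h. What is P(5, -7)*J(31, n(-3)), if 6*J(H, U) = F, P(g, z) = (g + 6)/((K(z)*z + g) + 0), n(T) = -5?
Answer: 11/30 ≈ 0.36667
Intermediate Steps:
K(h) = 0
P(g, z) = (6 + g)/g (P(g, z) = (g + 6)/((0*z + g) + 0) = (6 + g)/((0 + g) + 0) = (6 + g)/(g + 0) = (6 + g)/g)
F = 1 (F = 0 + 1 = 1)
J(H, U) = 1/6 (J(H, U) = (1/6)*1 = 1/6)
P(5, -7)*J(31, n(-3)) = ((6 + 5)/5)*(1/6) = ((1/5)*11)*(1/6) = (11/5)*(1/6) = 11/30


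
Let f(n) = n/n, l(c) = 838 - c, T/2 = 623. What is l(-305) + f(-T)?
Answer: 1144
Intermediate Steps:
T = 1246 (T = 2*623 = 1246)
f(n) = 1
l(-305) + f(-T) = (838 - 1*(-305)) + 1 = (838 + 305) + 1 = 1143 + 1 = 1144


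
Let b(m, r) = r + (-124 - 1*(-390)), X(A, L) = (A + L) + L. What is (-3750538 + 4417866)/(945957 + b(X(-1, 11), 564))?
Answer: 667328/946787 ≈ 0.70483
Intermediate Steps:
X(A, L) = A + 2*L
b(m, r) = 266 + r (b(m, r) = r + (-124 + 390) = r + 266 = 266 + r)
(-3750538 + 4417866)/(945957 + b(X(-1, 11), 564)) = (-3750538 + 4417866)/(945957 + (266 + 564)) = 667328/(945957 + 830) = 667328/946787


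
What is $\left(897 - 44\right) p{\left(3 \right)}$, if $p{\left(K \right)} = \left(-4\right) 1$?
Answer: $-3412$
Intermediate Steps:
$p{\left(K \right)} = -4$
$\left(897 - 44\right) p{\left(3 \right)} = \left(897 - 44\right) \left(-4\right) = 853 \left(-4\right) = -3412$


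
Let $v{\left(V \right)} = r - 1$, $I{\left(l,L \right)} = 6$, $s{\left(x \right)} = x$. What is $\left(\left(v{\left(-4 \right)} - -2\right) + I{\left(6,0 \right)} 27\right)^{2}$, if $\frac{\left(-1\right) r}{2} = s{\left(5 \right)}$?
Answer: $23409$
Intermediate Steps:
$r = -10$ ($r = \left(-2\right) 5 = -10$)
$v{\left(V \right)} = -11$ ($v{\left(V \right)} = -10 - 1 = -11$)
$\left(\left(v{\left(-4 \right)} - -2\right) + I{\left(6,0 \right)} 27\right)^{2} = \left(\left(-11 - -2\right) + 6 \cdot 27\right)^{2} = \left(\left(-11 + 2\right) + 162\right)^{2} = \left(-9 + 162\right)^{2} = 153^{2} = 23409$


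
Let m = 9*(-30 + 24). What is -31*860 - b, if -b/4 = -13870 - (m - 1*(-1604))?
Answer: -88340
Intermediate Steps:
m = -54 (m = 9*(-6) = -54)
b = 61680 (b = -4*(-13870 - (-54 - 1*(-1604))) = -4*(-13870 - (-54 + 1604)) = -4*(-13870 - 1*1550) = -4*(-13870 - 1550) = -4*(-15420) = 61680)
-31*860 - b = -31*860 - 1*61680 = -26660 - 61680 = -88340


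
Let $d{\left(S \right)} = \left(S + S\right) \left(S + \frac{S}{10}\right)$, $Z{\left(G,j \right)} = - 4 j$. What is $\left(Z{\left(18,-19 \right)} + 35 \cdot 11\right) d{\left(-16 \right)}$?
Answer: $\frac{1298176}{5} \approx 2.5964 \cdot 10^{5}$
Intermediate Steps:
$d{\left(S \right)} = \frac{11 S^{2}}{5}$ ($d{\left(S \right)} = 2 S \left(S + S \frac{1}{10}\right) = 2 S \left(S + \frac{S}{10}\right) = 2 S \frac{11 S}{10} = \frac{11 S^{2}}{5}$)
$\left(Z{\left(18,-19 \right)} + 35 \cdot 11\right) d{\left(-16 \right)} = \left(\left(-4\right) \left(-19\right) + 35 \cdot 11\right) \frac{11 \left(-16\right)^{2}}{5} = \left(76 + 385\right) \frac{11}{5} \cdot 256 = 461 \cdot \frac{2816}{5} = \frac{1298176}{5}$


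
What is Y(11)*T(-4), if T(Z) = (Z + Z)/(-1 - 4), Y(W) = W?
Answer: 88/5 ≈ 17.600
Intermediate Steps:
T(Z) = -2*Z/5 (T(Z) = (2*Z)/(-5) = (2*Z)*(-⅕) = -2*Z/5)
Y(11)*T(-4) = 11*(-⅖*(-4)) = 11*(8/5) = 88/5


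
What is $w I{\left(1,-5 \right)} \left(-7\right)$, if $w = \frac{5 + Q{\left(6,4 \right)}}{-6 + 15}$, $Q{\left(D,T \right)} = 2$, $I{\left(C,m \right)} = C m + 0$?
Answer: $\frac{245}{9} \approx 27.222$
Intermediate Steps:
$I{\left(C,m \right)} = C m$
$w = \frac{7}{9}$ ($w = \frac{5 + 2}{-6 + 15} = \frac{7}{9} \approx 0.77778$)
$w I{\left(1,-5 \right)} \left(-7\right) = \frac{7 \cdot 1 \left(-5\right)}{9} \left(-7\right) = \frac{7}{9} \left(-5\right) \left(-7\right) = \left(- \frac{35}{9}\right) \left(-7\right) = \frac{245}{9}$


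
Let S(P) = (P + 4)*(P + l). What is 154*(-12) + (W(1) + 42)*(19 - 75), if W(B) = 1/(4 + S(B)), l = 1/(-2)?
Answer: -54712/13 ≈ -4208.6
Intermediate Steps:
l = -½ ≈ -0.50000
S(P) = (4 + P)*(-½ + P) (S(P) = (P + 4)*(P - ½) = (4 + P)*(-½ + P))
W(B) = 1/(2 + B² + 7*B/2) (W(B) = 1/(4 + (-2 + B² + 7*B/2)) = 1/(2 + B² + 7*B/2))
154*(-12) + (W(1) + 42)*(19 - 75) = 154*(-12) + (2/(4 + 2*1² + 7*1) + 42)*(19 - 75) = -1848 + (2/(4 + 2*1 + 7) + 42)*(-56) = -1848 + (2/(4 + 2 + 7) + 42)*(-56) = -1848 + (2/13 + 42)*(-56) = -1848 + (548/13)*(-56) = -1848 - 30688/13 = -54712/13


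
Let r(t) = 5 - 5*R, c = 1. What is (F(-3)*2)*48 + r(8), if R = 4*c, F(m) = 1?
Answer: 81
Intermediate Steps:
R = 4 (R = 4*1 = 4)
r(t) = -15 (r(t) = 5 - 5*4 = 5 - 20 = -15)
(F(-3)*2)*48 + r(8) = (1*2)*48 - 15 = 2*48 - 15 = 96 - 15 = 81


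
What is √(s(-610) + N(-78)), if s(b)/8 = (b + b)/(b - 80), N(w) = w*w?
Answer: 2*√7258317/69 ≈ 78.091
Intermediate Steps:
N(w) = w²
s(b) = 16*b/(-80 + b) (s(b) = 8*((b + b)/(b - 80)) = 8*((2*b)/(-80 + b)) = 8*(2*b/(-80 + b)) = 16*b/(-80 + b))
√(s(-610) + N(-78)) = √(16*(-610)/(-80 - 610) + (-78)²) = √(16*(-610)/(-690) + 6084) = √(16*(-610)*(-1/690) + 6084) = √(976/69 + 6084) = √(420772/69) = 2*√7258317/69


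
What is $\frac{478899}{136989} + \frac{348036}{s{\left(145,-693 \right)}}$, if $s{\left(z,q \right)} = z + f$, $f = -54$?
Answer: $\frac{407869089}{106547} \approx 3828.1$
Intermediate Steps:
$s{\left(z,q \right)} = -54 + z$ ($s{\left(z,q \right)} = z - 54 = -54 + z$)
$\frac{478899}{136989} + \frac{348036}{s{\left(145,-693 \right)}} = \frac{478899}{136989} + \frac{348036}{-54 + 145} = 478899 \cdot \frac{1}{136989} + \frac{348036}{91} = \frac{53211}{15221} + 348036 \cdot \frac{1}{91} = \frac{53211}{15221} + \frac{26772}{7} = \frac{407869089}{106547}$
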